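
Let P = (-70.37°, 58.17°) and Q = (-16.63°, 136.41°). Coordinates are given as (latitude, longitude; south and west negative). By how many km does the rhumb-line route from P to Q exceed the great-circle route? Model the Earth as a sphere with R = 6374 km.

352 km

Great circle: cos σ = sin φ₁ sin φ₂ + cos φ₁ cos φ₂ cos Δλ,  σ = 1.2290 rad → d_gc = 7833.8 km
Rhumb line: Δψ = +1.4601, q = Δφ/Δψ = 0.6424, d_rh = R√(Δφ²+q²Δλ²) = 8185.7 km
Excess = 8185.7 − 7833.8 = 351.9 ≈ 352 km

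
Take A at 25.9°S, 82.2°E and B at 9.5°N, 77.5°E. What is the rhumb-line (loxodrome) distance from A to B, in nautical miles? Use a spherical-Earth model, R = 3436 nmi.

Rhumb course C = atan2(Δλ, Δψ) with Δψ = ln[tan(π/4+φ₂/2)/tan(π/4+φ₁/2)] = +0.6348, Δλ = -0.0820 → C = 352.64°
d = R·|Δφ| / |cos C| = 3436·0.61785 / 0.99175 = 2141 nmi

2141 nmi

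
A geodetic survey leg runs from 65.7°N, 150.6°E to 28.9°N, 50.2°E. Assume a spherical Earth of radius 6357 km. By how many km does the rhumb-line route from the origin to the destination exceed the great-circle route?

646 km

Great circle: cos σ = sin φ₁ sin φ₂ + cos φ₁ cos φ₂ cos Δλ,  σ = 1.1859 rad → d_gc = 7539.0 km
Rhumb line: Δψ = -1.0085, q = Δφ/Δψ = 0.6369, d_rh = R√(Δφ²+q²Δλ²) = 8185.4 km
Excess = 8185.4 − 7539.0 = 646.4 ≈ 646 km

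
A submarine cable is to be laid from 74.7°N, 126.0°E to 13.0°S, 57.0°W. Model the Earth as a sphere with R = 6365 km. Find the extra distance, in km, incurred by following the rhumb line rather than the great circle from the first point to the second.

Great circle: cos σ = sin φ₁ sin φ₂ + cos φ₁ cos φ₂ cos Δλ,  σ = 2.0643 rad → d_gc = 13139.4 km
Rhumb line: Δψ = -2.2364, q = Δφ/Δψ = 0.6844, d_rh = R√(Δφ²+q²Δλ²) = 16614.1 km
Excess = 16614.1 − 13139.4 = 3474.7 ≈ 3475 km

3475 km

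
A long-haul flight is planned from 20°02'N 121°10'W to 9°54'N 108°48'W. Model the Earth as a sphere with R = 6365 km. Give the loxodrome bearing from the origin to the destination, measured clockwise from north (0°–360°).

130.3°

Δψ = ln[tan(π/4+φ₂/2)/tan(π/4+φ₁/2)] = -0.1833
Δλ = +0.2158 rad (taken the short way round)
course = atan2(Δλ, Δψ) = 130.35°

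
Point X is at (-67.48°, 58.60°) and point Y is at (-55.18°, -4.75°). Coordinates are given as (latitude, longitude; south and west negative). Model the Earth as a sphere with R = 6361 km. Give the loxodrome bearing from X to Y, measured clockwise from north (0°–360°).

292.3°

Δψ = ln[tan(π/4+φ₂/2)/tan(π/4+φ₁/2)] = +0.4543
Δλ = -1.1057 rad (taken the short way round)
course = atan2(Δλ, Δψ) = 292.33°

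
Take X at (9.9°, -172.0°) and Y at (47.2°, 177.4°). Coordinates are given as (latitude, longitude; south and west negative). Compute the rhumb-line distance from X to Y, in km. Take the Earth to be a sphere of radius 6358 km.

Rhumb course C = atan2(Δλ, Δψ) with Δψ = ln[tan(π/4+φ₂/2)/tan(π/4+φ₁/2)] = +0.7631, Δλ = -0.1850 → C = 346.37°
d = R·|Δφ| / |cos C| = 6358·0.65101 / 0.97185 = 4259 km

4259 km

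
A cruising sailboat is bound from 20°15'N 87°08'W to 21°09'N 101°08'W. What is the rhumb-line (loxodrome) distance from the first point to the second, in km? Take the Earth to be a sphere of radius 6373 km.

1460 km

Δψ = ln[tan(π/4+φ₂/2)/tan(π/4+φ₁/2)] = +0.0168;  Δφ = +0.0157 rad,  Δλ = -0.2443 rad
q = Δφ/Δψ = 0.9354
d = R·√(Δφ² + q²Δλ²) = 6373·0.22911 = 1460 km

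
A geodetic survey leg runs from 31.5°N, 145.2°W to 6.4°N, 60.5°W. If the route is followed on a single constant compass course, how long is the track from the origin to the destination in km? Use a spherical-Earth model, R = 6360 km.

9234 km

Δψ = ln[tan(π/4+φ₂/2)/tan(π/4+φ₁/2)] = -0.4678;  Δφ = -0.4381 rad,  Δλ = +1.4783 rad
q = Δφ/Δψ = 0.9364
d = R·√(Δφ² + q²Δλ²) = 6360·1.45193 = 9234 km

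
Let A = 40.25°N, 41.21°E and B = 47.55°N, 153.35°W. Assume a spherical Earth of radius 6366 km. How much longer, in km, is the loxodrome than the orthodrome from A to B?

Great circle: cos σ = sin φ₁ sin φ₂ + cos φ₁ cos φ₂ cos Δλ,  σ = 1.5926 rad → d_gc = 10138.8 km
Rhumb line: Δψ = +0.1772, q = Δφ/Δψ = 0.7192, d_rh = R√(Δφ²+q²Δλ²) = 13244.2 km
Excess = 13244.2 − 10138.8 = 3105.4 ≈ 3105 km

3105 km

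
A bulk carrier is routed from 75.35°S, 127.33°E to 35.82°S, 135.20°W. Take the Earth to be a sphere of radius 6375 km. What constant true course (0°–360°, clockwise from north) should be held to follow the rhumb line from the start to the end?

50.9°

Meridional parts: M(φ₁)=-2.0515, M(φ₂)=-0.6704 → ΔM = +1.3811;  Δλ = +1.7012 rad
tan C = Δλ / ΔM = +1.2318 → C = 50.93°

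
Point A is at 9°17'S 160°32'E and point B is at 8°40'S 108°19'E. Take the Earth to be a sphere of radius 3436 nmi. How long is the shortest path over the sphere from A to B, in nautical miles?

3090 nmi

cos σ = sin φ₁ sin φ₂ + cos φ₁ cos φ₂ cos Δλ
      = sin(-9.28°)sin(-8.67°) + cos(-9.28°)cos(-8.67°)cos(-52.22°) = 0.6221
σ = 51.534° → d = Rσ = 3436·0.89943 = 3090 nmi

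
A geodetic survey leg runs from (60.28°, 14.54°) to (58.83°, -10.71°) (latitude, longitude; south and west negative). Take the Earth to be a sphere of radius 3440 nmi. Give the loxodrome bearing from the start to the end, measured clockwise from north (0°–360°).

263.5°

Meridional parts: M(φ₁)=+1.3268, M(φ₂)=+1.2768 → ΔM = -0.0500;  Δλ = -0.4407 rad
tan C = Δλ / ΔM = +8.8222 → C = 263.53°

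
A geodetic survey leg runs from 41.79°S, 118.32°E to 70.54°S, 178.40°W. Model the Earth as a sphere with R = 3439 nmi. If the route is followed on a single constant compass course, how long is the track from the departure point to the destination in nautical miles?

Δψ = ln[tan(π/4+φ₂/2)/tan(π/4+φ₁/2)] = -0.9591;  Δφ = -0.5018 rad,  Δλ = +1.1044 rad
q = Δφ/Δψ = 0.5232
d = R·√(Δφ² + q²Δλ²) = 3439·0.76529 = 2632 nmi

2632 nmi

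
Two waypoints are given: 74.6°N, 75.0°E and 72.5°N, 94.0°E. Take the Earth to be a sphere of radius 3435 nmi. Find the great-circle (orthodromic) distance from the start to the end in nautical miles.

344 nmi

cos σ = sin φ₁ sin φ₂ + cos φ₁ cos φ₂ cos Δλ
      = sin(74.60°)sin(72.50°) + cos(74.60°)cos(72.50°)cos(19.00°) = 0.9950
σ = 5.745° → d = Rσ = 3435·0.10026 = 344 nmi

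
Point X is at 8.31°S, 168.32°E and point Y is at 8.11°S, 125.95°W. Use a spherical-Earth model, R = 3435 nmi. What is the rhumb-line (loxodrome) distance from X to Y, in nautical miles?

3900 nmi

Δψ = ln[tan(π/4+φ₂/2)/tan(π/4+φ₁/2)] = +0.0035;  Δφ = +0.0035 rad,  Δλ = +1.1472 rad
q = Δφ/Δψ = 0.9898
d = R·√(Δφ² + q²Δλ²) = 3435·1.13545 = 3900 nmi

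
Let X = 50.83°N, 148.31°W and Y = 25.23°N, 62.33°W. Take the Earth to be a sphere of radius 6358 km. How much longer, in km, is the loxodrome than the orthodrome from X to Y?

328 km

Great circle: cos σ = sin φ₁ sin φ₂ + cos φ₁ cos φ₂ cos Δλ,  σ = 1.1912 rad → d_gc = 7573.83 km
Rhumb line: Δψ = -0.5781, q = Δφ/Δψ = 0.7729, d_rh = R√(Δφ²+q²Δλ²) = 7902.27 km
Excess = 7902.27 − 7573.83 = 328.44 ≈ 328 km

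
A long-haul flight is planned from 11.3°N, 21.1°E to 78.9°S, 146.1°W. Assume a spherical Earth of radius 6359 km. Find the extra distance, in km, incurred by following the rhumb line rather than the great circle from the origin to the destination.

Great circle: cos σ = sin φ₁ sin φ₂ + cos φ₁ cos φ₂ cos Δλ,  σ = 1.9567 rad → d_gc = 12442.53 km
Rhumb line: Δψ = -2.5298, q = Δφ/Δψ = 0.6223, d_rh = R√(Δφ²+q²Δλ²) = 15282.98 km
Excess = 15282.98 − 12442.53 = 2840.45 ≈ 2840 km

2840 km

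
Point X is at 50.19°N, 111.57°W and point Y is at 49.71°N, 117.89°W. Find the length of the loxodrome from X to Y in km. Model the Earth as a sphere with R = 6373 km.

Rhumb course C = atan2(Δλ, Δψ) with Δψ = ln[tan(π/4+φ₂/2)/tan(π/4+φ₁/2)] = -0.0130, Δλ = -0.1103 → C = 263.27°
d = R·|Δφ| / |cos C| = 6373·0.00838 / 0.11722 = 455 km

455 km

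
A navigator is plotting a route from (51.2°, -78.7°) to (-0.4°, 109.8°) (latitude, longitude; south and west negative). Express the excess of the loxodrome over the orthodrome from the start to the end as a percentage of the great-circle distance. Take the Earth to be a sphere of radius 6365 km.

Great circle: σ = 2.2461 rad → d_gc = Rσ = 14296.5 km
Rhumb: Δφ = -0.9006, Δλ = -2.9932, Δψ = -1.0507, q = Δφ/Δψ = 0.8572 → d_rh = R√(Δφ²+q²Δλ²) = 17307.5 km
Excess = (17307.5 − 14296.5) / 14296.5 = 3011.0 / 14296.5 = 21.06% ≈ 21.1%

21.1%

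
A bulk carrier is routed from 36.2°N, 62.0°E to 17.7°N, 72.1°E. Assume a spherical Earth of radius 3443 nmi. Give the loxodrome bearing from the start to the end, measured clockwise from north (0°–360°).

Meridional parts: M(φ₁)=+0.6786, M(φ₂)=+0.3140 → ΔM = -0.3646;  Δλ = +0.1763 rad
tan C = Δλ / ΔM = -0.4834 → C = 154.20°

154.2°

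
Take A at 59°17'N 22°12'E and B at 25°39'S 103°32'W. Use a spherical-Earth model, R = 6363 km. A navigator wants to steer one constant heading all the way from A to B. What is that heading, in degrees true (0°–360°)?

231.3°

Meridional parts: M(φ₁)=+1.2922, M(φ₂)=-0.4634 → ΔM = -1.7556;  Δλ = -2.1945 rad
tan C = Δλ / ΔM = +1.2500 → C = 231.34°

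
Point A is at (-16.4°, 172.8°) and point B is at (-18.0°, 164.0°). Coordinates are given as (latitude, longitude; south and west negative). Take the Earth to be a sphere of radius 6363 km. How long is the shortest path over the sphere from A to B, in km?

cos σ = sin φ₁ sin φ₂ + cos φ₁ cos φ₂ cos Δλ
      = sin(-16.40°)sin(-18.00°) + cos(-16.40°)cos(-18.00°)cos(-8.80°) = 0.9889
σ = 8.556° → d = Rσ = 6363·0.14934 = 950 km

950 km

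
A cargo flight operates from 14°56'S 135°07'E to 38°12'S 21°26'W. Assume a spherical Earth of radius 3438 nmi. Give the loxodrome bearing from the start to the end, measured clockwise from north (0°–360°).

Δψ = ln[tan(π/4+φ₂/2)/tan(π/4+φ₁/2)] = -0.4588
Δλ = -2.7323 rad (taken the short way round)
course = atan2(Δλ, Δψ) = 260.47°

260.5°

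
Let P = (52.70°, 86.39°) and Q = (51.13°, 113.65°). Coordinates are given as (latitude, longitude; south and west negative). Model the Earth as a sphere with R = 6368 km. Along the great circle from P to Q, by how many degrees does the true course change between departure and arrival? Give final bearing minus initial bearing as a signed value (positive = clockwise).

+21.6°

Initial bearing θ₁ = atan2(sin Δλ cos φ₂, cos φ₁ sin φ₂ − sin φ₁ cos φ₂ cos Δλ) = 84.43°
Final bearing θ₂ = (initial bearing from the destination back to the start) + 180° = 106.04°
Δθ = θ₂ − θ₁ = +21.6°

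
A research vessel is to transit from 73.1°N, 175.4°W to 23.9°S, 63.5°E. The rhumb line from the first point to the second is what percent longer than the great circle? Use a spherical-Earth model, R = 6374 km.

Great circle: σ = 2.1234 rad → d_gc = Rσ = 13534.7 km
Rhumb: Δφ = -1.6930, Δλ = -2.1136, Δψ = -2.3366, q = Δφ/Δψ = 0.7246 → d_rh = R√(Δφ²+q²Δλ²) = 14550.9 km
Excess = (14550.9 − 13534.7) / 13534.7 = 1016.2 / 13534.7 = 7.51% ≈ 7.5%

7.5%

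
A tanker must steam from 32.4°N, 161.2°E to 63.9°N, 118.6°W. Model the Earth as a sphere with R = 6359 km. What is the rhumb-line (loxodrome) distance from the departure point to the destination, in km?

Rhumb course C = atan2(Δλ, Δψ) with Δψ = ln[tan(π/4+φ₂/2)/tan(π/4+φ₁/2)] = +0.8637, Δλ = +1.3998 → C = 58.33°
d = R·|Δφ| / |cos C| = 6359·0.54978 / 0.52510 = 6658 km

6658 km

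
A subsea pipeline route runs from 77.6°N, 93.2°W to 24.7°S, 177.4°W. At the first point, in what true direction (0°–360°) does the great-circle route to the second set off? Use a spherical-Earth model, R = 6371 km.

N = sin Δλ·cos φ₂ = -0.9039;  D = cos φ₁ sin φ₂ − sin φ₁ cos φ₂ cos Δλ = -0.1794
initial course = atan2(N, D) = 258.77°

258.8°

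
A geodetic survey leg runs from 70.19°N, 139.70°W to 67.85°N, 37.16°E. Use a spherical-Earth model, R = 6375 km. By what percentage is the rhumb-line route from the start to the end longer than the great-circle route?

50.9%

Great circle: σ = 0.7321 rad → d_gc = Rσ = 4666.8 km
Rhumb: Δφ = -0.0408, Δλ = +3.0868, Δψ = -0.1142, q = Δφ/Δψ = 0.3577 → d_rh = R√(Δφ²+q²Δλ²) = 7043.3 km
Excess = (7043.3 − 4666.8) / 4666.8 = 2376.5 / 4666.8 = 50.92% ≈ 50.9%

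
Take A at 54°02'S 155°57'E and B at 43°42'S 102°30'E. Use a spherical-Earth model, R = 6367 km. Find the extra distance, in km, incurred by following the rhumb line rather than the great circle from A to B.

86 km

Great circle: cos σ = sin φ₁ sin φ₂ + cos φ₁ cos φ₂ cos Δλ,  σ = 0.6232 rad → d_gc = 3967.7 km
Rhumb line: Δψ = +0.2755, q = Δφ/Δψ = 0.6546, d_rh = R√(Δφ²+q²Δλ²) = 4053.9 km
Excess = 4053.9 − 3967.7 = 86.2 ≈ 86 km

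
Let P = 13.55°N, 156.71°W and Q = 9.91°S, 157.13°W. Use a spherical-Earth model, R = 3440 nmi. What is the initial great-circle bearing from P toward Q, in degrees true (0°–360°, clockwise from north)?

θ = atan2( sin Δλ·cos φ₂ ,  cos φ₁ sin φ₂ − sin φ₁ cos φ₂ cos Δλ )
  = atan2(-0.0072, -0.3981) = 181.04°

181.0°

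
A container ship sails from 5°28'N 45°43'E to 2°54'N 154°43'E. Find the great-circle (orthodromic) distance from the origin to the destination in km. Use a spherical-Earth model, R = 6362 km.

12058 km

cos σ = sin φ₁ sin φ₂ + cos φ₁ cos φ₂ cos Δλ
      = sin(5.47°)sin(2.90°) + cos(5.47°)cos(2.90°)cos(109.00°) = -0.3189
σ = 108.594° → d = Rσ = 6362·1.89531 = 12058 km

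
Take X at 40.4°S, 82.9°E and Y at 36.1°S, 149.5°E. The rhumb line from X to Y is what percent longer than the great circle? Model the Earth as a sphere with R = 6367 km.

2.4%

Great circle: σ = 0.8941 rad → d_gc = Rσ = 5692.6 km
Rhumb: Δφ = +0.0750, Δλ = +1.1624, Δψ = +0.0956, q = Δφ/Δψ = 0.7849 → d_rh = R√(Δφ²+q²Δλ²) = 5828.6 km
Excess = (5828.6 − 5692.6) / 5692.6 = 136.0 / 5692.6 = 2.39% ≈ 2.4%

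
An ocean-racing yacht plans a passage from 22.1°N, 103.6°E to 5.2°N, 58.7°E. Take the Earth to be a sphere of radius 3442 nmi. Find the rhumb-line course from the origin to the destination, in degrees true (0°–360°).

Δψ = ln[tan(π/4+φ₂/2)/tan(π/4+φ₁/2)] = -0.3048
Δλ = -0.7837 rad (taken the short way round)
course = atan2(Δλ, Δψ) = 248.75°

248.7°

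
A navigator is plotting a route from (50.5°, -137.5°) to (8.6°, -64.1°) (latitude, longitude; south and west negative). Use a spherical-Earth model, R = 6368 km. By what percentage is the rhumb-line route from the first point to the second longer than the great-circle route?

2.1%

Great circle: σ = 1.2713 rad → d_gc = Rσ = 8095.5 km
Rhumb: Δφ = -0.7313, Δλ = +1.2811, Δψ = -0.8737, q = Δφ/Δψ = 0.8370 → d_rh = R√(Δφ²+q²Δλ²) = 8265.2 km
Excess = (8265.2 − 8095.5) / 8095.5 = 169.7 / 8095.5 = 2.10% ≈ 2.1%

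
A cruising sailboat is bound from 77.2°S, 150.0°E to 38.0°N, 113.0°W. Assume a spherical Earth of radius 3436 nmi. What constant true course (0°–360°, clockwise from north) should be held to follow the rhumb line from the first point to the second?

30.2°

Δψ = ln[tan(π/4+φ₂/2)/tan(π/4+φ₁/2)] = +2.9057
Δλ = +1.6930 rad (taken the short way round)
course = atan2(Δλ, Δψ) = 30.23°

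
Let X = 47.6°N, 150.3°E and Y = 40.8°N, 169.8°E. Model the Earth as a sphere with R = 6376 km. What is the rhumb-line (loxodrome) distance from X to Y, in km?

Rhumb course C = atan2(Δλ, Δψ) with Δψ = ln[tan(π/4+φ₂/2)/tan(π/4+φ₁/2)] = -0.1658, Δλ = +0.3403 → C = 115.98°
d = R·|Δφ| / |cos C| = 6376·0.11868 / 0.43802 = 1728 km

1728 km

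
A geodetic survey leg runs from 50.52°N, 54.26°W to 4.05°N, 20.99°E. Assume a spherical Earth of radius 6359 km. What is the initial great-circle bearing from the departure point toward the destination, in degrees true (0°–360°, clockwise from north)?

98.9°

θ = atan2( sin Δλ·cos φ₂ ,  cos φ₁ sin φ₂ − sin φ₁ cos φ₂ cos Δλ )
  = atan2(+0.9646, -0.1511) = 98.90°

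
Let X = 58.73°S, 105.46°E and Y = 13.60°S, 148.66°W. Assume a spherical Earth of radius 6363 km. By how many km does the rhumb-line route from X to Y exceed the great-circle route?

Great circle: cos σ = sin φ₁ sin φ₂ + cos φ₁ cos φ₂ cos Δλ,  σ = 1.5078 rad → d_gc = 9594.3 km
Rhumb line: Δψ = +1.0338, q = Δφ/Δψ = 0.7619, d_rh = R√(Δφ²+q²Δλ²) = 10265.4 km
Excess = 10265.4 − 9594.3 = 671.1 ≈ 671 km

671 km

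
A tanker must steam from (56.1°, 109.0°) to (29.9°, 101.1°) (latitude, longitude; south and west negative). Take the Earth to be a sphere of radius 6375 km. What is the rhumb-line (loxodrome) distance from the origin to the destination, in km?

2982 km

Rhumb course C = atan2(Δλ, Δψ) with Δψ = ln[tan(π/4+φ₂/2)/tan(π/4+φ₁/2)] = -0.6409, Δλ = -0.1379 → C = 192.14°
d = R·|Δφ| / |cos C| = 6375·0.45728 / 0.97763 = 2982 km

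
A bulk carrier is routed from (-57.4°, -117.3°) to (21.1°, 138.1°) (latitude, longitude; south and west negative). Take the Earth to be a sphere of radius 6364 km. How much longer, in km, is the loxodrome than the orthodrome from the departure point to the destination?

Great circle: cos σ = sin φ₁ sin φ₂ + cos φ₁ cos φ₂ cos Δλ,  σ = 2.0153 rad → d_gc = 12825.2 km
Rhumb line: Δψ = +1.6064, q = Δφ/Δψ = 0.8529, d_rh = R√(Δφ²+q²Δλ²) = 13198.8 km
Excess = 13198.8 − 12825.2 = 373.6 ≈ 374 km

374 km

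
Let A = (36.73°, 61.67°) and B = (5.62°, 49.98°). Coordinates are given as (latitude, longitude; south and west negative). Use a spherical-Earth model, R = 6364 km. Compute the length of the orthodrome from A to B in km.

3654 km

cos σ = sin φ₁ sin φ₂ + cos φ₁ cos φ₂ cos Δλ
      = sin(36.73°)sin(5.62°) + cos(36.73°)cos(5.62°)cos(-11.69°) = 0.8396
σ = 32.899° → d = Rσ = 6364·0.57419 = 3654 km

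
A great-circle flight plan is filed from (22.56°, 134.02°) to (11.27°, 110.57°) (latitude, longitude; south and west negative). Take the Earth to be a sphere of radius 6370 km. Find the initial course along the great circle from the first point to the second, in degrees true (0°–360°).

247.1°

N = sin Δλ·cos φ₂ = -0.3903;  D = cos φ₁ sin φ₂ − sin φ₁ cos φ₂ cos Δλ = -0.1647
initial course = atan2(N, D) = 247.12°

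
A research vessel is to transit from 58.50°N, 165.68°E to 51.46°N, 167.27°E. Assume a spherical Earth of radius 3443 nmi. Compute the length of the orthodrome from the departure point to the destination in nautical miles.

427 nmi

Haversine: a = sin²(Δφ/2)+cos φ₁ cos φ₂ sin²(Δλ/2) = 0.00383;  σ = 2·atan2(√a,√(1−a))
σ = 7.098° → d = Rσ = 3443·0.12389 = 427 nmi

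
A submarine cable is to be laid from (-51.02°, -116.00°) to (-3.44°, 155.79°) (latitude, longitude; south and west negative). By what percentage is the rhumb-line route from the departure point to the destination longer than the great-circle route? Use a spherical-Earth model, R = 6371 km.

Great circle: σ = 1.5045 rad → d_gc = Rσ = 9585.1 km
Rhumb: Δφ = +0.8304, Δλ = -1.5396, Δψ = +0.9786, q = Δφ/Δψ = 0.8486 → d_rh = R√(Δφ²+q²Δλ²) = 9862.5 km
Excess = (9862.5 − 9585.1) / 9585.1 = 277.4 / 9585.1 = 2.89% ≈ 2.9%

2.9%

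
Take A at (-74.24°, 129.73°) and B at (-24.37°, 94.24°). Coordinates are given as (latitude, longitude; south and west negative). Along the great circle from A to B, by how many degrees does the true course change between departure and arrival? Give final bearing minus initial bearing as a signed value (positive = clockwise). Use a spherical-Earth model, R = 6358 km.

+30.0°

At departure: θ₁ = atan2(sin Δλ cos φ₂, cos φ₁ sin φ₂ − sin φ₁ cos φ₂ cos Δλ) = 318.69°
At arrival: θ₂ = atan2(sin Δλ cos φ₁, −cos φ₂ sin φ₁ + sin φ₂ cos φ₁ cos Δλ) = 348.65°
Δθ = θ₂ − θ₁ = +30.0°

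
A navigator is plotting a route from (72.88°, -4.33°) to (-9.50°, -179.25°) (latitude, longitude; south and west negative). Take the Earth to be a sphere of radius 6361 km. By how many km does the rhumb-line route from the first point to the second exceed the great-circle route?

3411 km

Great circle: cos σ = sin φ₁ sin φ₂ + cos φ₁ cos φ₂ cos Δλ,  σ = 2.0341 rad → d_gc = 12939.1 km
Rhumb line: Δψ = -2.0602, q = Δφ/Δψ = 0.6979, d_rh = R√(Δφ²+q²Δλ²) = 16350.1 km
Excess = 16350.1 − 12939.1 = 3411.0 ≈ 3411 km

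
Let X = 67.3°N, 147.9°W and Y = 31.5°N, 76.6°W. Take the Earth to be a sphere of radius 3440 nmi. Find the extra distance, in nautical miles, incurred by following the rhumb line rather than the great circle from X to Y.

Great circle: cos σ = sin φ₁ sin φ₂ + cos φ₁ cos φ₂ cos Δλ,  σ = 0.9428 rad → d_gc = 3243.3 nmi
Rhumb line: Δψ = -1.0260, q = Δφ/Δψ = 0.6090, d_rh = R√(Δφ²+q²Δλ²) = 3378.7 nmi
Excess = 3378.7 − 3243.3 = 135.4 ≈ 135 nmi

135 nmi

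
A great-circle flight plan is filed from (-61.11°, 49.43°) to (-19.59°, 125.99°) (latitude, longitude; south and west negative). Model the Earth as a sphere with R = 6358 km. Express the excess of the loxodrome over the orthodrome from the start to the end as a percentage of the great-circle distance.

3.8%

Great circle: σ = 1.1600 rad → d_gc = Rσ = 7375.2 km
Rhumb: Δφ = +0.7247, Δλ = +1.3362, Δψ = +1.0076, q = Δφ/Δψ = 0.7192 → d_rh = R√(Δφ²+q²Δλ²) = 7652.5 km
Excess = (7652.5 − 7375.2) / 7375.2 = 277.3 / 7375.2 = 3.76% ≈ 3.8%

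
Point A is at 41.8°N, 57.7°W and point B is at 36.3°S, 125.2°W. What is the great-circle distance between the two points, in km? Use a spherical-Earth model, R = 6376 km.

cos σ = sin φ₁ sin φ₂ + cos φ₁ cos φ₂ cos Δλ
      = sin(41.80°)sin(-36.30°) + cos(41.80°)cos(-36.30°)cos(-67.50°) = -0.1647
σ = 99.479° → d = Rσ = 6376·1.73623 = 11070 km

11070 km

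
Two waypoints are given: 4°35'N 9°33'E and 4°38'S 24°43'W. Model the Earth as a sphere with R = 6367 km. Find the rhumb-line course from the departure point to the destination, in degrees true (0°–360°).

254.9°

Δψ = ln[tan(π/4+φ₂/2)/tan(π/4+φ₁/2)] = -0.1610
Δλ = -0.5981 rad (taken the short way round)
course = atan2(Δλ, Δψ) = 254.93°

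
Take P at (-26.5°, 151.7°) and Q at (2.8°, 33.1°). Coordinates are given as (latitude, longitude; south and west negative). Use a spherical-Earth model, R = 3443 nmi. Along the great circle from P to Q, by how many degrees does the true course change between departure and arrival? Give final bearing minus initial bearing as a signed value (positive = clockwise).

Initial bearing θ₁ = atan2(sin Δλ cos φ₂, cos φ₁ sin φ₂ − sin φ₁ cos φ₂ cos Δλ) = 259.05°
Final bearing θ₂ = (initial bearing from the destination back to the start) + 180° = 298.39°
Δθ = θ₂ − θ₁ = +39.3°

+39.3°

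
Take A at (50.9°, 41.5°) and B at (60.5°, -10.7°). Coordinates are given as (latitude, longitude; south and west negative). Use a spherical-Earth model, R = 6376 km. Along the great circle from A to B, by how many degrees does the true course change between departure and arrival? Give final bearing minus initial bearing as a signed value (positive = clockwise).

At departure: θ₁ = atan2(sin Δλ cos φ₂, cos φ₁ sin φ₂ − sin φ₁ cos φ₂ cos Δλ) = 308.97°
At arrival: θ₂ = atan2(sin Δλ cos φ₁, −cos φ₂ sin φ₁ + sin φ₂ cos φ₁ cos Δλ) = 264.76°
Δθ = θ₂ − θ₁ = -44.2°

-44.2°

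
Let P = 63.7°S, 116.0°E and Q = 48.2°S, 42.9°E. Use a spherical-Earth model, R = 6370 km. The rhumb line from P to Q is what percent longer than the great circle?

5.1%

Great circle: σ = 0.7164 rad → d_gc = Rσ = 4563.6 km
Rhumb: Δφ = +0.2705, Δλ = -1.2758, Δψ = +0.4913, q = Δφ/Δψ = 0.5506 → d_rh = R√(Δφ²+q²Δλ²) = 4795.1 km
Excess = (4795.1 − 4563.6) / 4563.6 = 231.5 / 4563.6 = 5.07% ≈ 5.1%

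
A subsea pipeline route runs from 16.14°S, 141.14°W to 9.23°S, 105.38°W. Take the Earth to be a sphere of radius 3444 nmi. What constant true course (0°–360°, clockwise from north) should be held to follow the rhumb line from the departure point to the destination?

Δψ = ln[tan(π/4+φ₂/2)/tan(π/4+φ₁/2)] = +0.1237
Δλ = +0.6241 rad (taken the short way round)
course = atan2(Δλ, Δψ) = 78.79°

78.8°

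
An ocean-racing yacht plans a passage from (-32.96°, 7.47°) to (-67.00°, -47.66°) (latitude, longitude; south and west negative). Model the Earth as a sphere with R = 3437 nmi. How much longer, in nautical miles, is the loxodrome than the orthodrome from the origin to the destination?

Great circle: cos σ = sin φ₁ sin φ₂ + cos φ₁ cos φ₂ cos Δλ,  σ = 0.8117 rad → d_gc = 2790.0 nmi
Rhumb line: Δψ = -0.9824, q = Δφ/Δψ = 0.6047, d_rh = R√(Δφ²+q²Δλ²) = 2858.2 nmi
Excess = 2858.2 − 2790.0 = 68.2 ≈ 68 nmi

68 nmi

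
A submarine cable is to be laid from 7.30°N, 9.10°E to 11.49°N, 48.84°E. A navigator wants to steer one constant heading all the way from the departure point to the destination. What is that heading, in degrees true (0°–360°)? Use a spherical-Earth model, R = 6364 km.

83.9°

Meridional parts: M(φ₁)=+0.1278, M(φ₂)=+0.2019 → ΔM = +0.0741;  Δλ = +0.6936 rad
tan C = Δλ / ΔM = +9.3551 → C = 83.90°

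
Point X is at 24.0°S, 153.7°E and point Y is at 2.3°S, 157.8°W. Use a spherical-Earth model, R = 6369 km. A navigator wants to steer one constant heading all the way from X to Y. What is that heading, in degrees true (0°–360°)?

65.2°

Δψ = ln[tan(π/4+φ₂/2)/tan(π/4+φ₁/2)] = +0.3915
Δλ = +0.8465 rad (taken the short way round)
course = atan2(Δλ, Δψ) = 65.18°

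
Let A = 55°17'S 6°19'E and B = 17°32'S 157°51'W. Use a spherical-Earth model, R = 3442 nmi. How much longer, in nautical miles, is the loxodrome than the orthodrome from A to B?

1592 nmi

Great circle: cos σ = sin φ₁ sin φ₂ + cos φ₁ cos φ₂ cos Δλ,  σ = 1.8492 rad → d_gc = 6365.0 nmi
Rhumb line: Δψ = +0.8520, q = Δφ/Δψ = 0.7733, d_rh = R√(Δφ²+q²Δλ²) = 7956.7 nmi
Excess = 7956.7 − 6365.0 = 1591.7 ≈ 1592 nmi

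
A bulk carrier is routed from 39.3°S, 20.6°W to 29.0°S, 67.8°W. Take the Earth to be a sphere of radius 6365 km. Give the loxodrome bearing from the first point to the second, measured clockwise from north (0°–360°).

284.8°

Meridional parts: M(φ₁)=-0.7470, M(φ₂)=-0.5293 → ΔM = +0.2178;  Δλ = -0.8238 rad
tan C = Δλ / ΔM = -3.7825 → C = 284.81°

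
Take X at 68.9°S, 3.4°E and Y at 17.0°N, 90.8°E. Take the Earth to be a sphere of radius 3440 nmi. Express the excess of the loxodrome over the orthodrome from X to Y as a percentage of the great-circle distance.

3.3%

Great circle: σ = 1.8309 rad → d_gc = Rσ = 6298.2 nmi
Rhumb: Δφ = +1.4992, Δλ = +1.5254, Δψ = +1.9819, q = Δφ/Δψ = 0.7565 → d_rh = R√(Δφ²+q²Δλ²) = 6508.2 nmi
Excess = (6508.2 − 6298.2) / 6298.2 = 210.0 / 6298.2 = 3.33% ≈ 3.3%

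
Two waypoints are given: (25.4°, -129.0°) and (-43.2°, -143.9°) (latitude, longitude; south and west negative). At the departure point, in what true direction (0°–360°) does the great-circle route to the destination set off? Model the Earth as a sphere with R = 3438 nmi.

191.5°

θ = atan2( sin Δλ·cos φ₂ ,  cos φ₁ sin φ₂ − sin φ₁ cos φ₂ cos Δλ )
  = atan2(-0.1874, -0.9205) = 191.51°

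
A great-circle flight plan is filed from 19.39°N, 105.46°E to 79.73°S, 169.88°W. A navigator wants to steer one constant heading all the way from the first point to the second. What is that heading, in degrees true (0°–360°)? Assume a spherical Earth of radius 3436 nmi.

Δψ = ln[tan(π/4+φ₂/2)/tan(π/4+φ₁/2)] = -2.7545
Δλ = +1.4776 rad (taken the short way round)
course = atan2(Δλ, Δψ) = 151.79°

151.8°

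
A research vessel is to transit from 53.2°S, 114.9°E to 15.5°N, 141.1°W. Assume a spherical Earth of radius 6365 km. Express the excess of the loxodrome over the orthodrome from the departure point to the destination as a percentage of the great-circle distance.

2.8%

Great circle: σ = 1.9322 rad → d_gc = Rσ = 12298.8 km
Rhumb: Δφ = +1.1990, Δλ = +1.8151, Δψ = +1.3745, q = Δφ/Δψ = 0.8723 → d_rh = R√(Δφ²+q²Δλ²) = 12641.9 km
Excess = (12641.9 − 12298.8) / 12298.8 = 343.1 / 12298.8 = 2.79% ≈ 2.8%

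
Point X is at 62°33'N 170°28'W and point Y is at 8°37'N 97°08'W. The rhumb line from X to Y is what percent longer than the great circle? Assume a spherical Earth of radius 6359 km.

Great circle: σ = 1.3040 rad → d_gc = Rσ = 8291.9 km
Rhumb: Δφ = -0.9413, Δλ = +1.2799, Δψ = -1.2587, q = Δφ/Δψ = 0.7479 → d_rh = R√(Δφ²+q²Δλ²) = 8537.0 km
Excess = (8537.0 − 8291.9) / 8291.9 = 245.1 / 8291.9 = 2.96% ≈ 3.0%

3.0%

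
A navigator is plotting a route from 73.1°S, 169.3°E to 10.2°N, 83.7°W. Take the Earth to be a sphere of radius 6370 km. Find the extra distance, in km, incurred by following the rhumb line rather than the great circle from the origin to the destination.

Great circle: cos σ = sin φ₁ sin φ₂ + cos φ₁ cos φ₂ cos Δλ,  σ = 1.8267 rad → d_gc = 11635.9 km
Rhumb line: Δψ = +2.0857, q = Δφ/Δψ = 0.6970, d_rh = R√(Δφ²+q²Δλ²) = 12430.8 km
Excess = 12430.8 − 11635.9 = 794.9 ≈ 795 km

795 km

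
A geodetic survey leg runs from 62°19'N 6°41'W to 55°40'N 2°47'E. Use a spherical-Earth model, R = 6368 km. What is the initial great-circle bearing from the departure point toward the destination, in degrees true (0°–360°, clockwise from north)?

139.6°

θ = atan2( sin Δλ·cos φ₂ ,  cos φ₁ sin φ₂ − sin φ₁ cos φ₂ cos Δλ )
  = atan2(+0.0928, -0.1090) = 139.60°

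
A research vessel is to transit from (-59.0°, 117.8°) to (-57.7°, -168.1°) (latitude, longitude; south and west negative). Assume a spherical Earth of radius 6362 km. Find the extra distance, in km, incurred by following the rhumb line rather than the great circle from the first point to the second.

225 km

Great circle: cos σ = sin φ₁ sin φ₂ + cos φ₁ cos φ₂ cos Δλ,  σ = 0.6436 rad → d_gc = 4094.7 km
Rhumb line: Δψ = +0.0432, q = Δφ/Δψ = 0.5247, d_rh = R√(Δφ²+q²Δλ²) = 4319.3 km
Excess = 4319.3 − 4094.7 = 224.6 ≈ 225 km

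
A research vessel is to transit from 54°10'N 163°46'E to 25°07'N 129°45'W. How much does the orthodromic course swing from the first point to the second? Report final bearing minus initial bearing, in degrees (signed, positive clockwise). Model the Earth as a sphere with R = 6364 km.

Initial bearing θ₁ = atan2(sin Δλ cos φ₂, cos φ₁ sin φ₂ − sin φ₁ cos φ₂ cos Δλ) = 93.06°
Final bearing θ₂ = (initial bearing from the destination back to the start) + 180° = 139.79°
Δθ = θ₂ − θ₁ = +46.7°

+46.7°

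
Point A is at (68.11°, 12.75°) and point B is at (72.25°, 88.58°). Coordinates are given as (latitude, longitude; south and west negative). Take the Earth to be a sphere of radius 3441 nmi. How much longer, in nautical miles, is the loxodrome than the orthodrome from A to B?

100 nmi

Great circle: cos σ = sin φ₁ sin φ₂ + cos φ₁ cos φ₂ cos Δλ,  σ = 0.4237 rad → d_gc = 1458.12 nmi
Rhumb line: Δψ = +0.2139, q = Δφ/Δψ = 0.3379, d_rh = R√(Δφ²+q²Δλ²) = 1558.58 nmi
Excess = 1558.58 − 1458.12 = 100.46 ≈ 100 nmi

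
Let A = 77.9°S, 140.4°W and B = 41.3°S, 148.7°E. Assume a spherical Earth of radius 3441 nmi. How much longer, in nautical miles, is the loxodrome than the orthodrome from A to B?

Great circle: cos σ = sin φ₁ sin φ₂ + cos φ₁ cos φ₂ cos Δλ,  σ = 0.7998 rad → d_gc = 2752.0 nmi
Rhumb line: Δψ = +1.4516, q = Δφ/Δψ = 0.4401, d_rh = R√(Δφ²+q²Δλ²) = 2888.3 nmi
Excess = 2888.3 − 2752.0 = 136.3 ≈ 136 nmi

136 nmi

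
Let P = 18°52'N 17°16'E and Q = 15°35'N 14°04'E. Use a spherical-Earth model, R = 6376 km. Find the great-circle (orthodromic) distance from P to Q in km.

499 km

cos σ = sin φ₁ sin φ₂ + cos φ₁ cos φ₂ cos Δλ
      = sin(18.87°)sin(15.58°) + cos(18.87°)cos(15.58°)cos(-3.20°) = 0.9969
σ = 4.485° → d = Rσ = 6376·0.07829 = 499 km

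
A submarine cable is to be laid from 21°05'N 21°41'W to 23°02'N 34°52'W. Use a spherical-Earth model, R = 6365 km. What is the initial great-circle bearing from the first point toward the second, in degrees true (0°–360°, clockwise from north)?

281.5°

N = sin Δλ·cos φ₂ = -0.2099;  D = cos φ₁ sin φ₂ − sin φ₁ cos φ₂ cos Δλ = +0.0428
initial course = atan2(N, D) = 281.51°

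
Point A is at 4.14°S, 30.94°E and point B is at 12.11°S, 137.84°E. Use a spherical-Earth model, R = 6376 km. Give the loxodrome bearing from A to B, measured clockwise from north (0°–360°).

94.3°

Δψ = ln[tan(π/4+φ₂/2)/tan(π/4+φ₁/2)] = -0.1406
Δλ = +1.8658 rad (taken the short way round)
course = atan2(Δλ, Δψ) = 94.31°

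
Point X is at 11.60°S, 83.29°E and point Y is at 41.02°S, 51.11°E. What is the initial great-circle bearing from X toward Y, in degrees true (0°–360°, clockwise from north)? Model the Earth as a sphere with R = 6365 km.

θ = atan2( sin Δλ·cos φ₂ ,  cos φ₁ sin φ₂ − sin φ₁ cos φ₂ cos Δλ )
  = atan2(-0.4018, -0.5145) = 217.99°

218.0°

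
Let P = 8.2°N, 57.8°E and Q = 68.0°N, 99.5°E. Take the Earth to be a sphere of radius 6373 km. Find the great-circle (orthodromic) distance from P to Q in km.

7325 km

cos σ = sin φ₁ sin φ₂ + cos φ₁ cos φ₂ cos Δλ
      = sin(8.20°)sin(68.00°) + cos(8.20°)cos(68.00°)cos(41.70°) = 0.4091
σ = 65.853° → d = Rσ = 6373·1.14935 = 7325 km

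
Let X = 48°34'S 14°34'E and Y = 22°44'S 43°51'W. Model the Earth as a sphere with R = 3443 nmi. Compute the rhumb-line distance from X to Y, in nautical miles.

3204 nmi

Rhumb course C = atan2(Δλ, Δψ) with Δψ = ln[tan(π/4+φ₂/2)/tan(π/4+φ₁/2)] = +0.5647, Δλ = -1.0196 → C = 298.98°
d = R·|Δφ| / |cos C| = 3443·0.45088 / 0.48452 = 3204 nmi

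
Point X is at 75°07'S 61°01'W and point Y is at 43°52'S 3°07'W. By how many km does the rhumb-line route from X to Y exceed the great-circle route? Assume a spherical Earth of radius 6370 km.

Great circle: cos σ = sin φ₁ sin φ₂ + cos φ₁ cos φ₂ cos Δλ,  σ = 0.6949 rad → d_gc = 4426.3 km
Rhumb line: Δψ = +1.1818, q = Δφ/Δψ = 0.4615, d_rh = R√(Δφ²+q²Δλ²) = 4571.3 km
Excess = 4571.3 − 4426.3 = 145.0 ≈ 145 km

145 km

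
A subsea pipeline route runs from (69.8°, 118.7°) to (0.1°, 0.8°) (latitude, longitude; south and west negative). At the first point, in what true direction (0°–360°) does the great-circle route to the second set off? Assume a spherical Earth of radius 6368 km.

θ = atan2( sin Δλ·cos φ₂ ,  cos φ₁ sin φ₂ − sin φ₁ cos φ₂ cos Δλ )
  = atan2(-0.8838, +0.4398) = 296.45°

296.5°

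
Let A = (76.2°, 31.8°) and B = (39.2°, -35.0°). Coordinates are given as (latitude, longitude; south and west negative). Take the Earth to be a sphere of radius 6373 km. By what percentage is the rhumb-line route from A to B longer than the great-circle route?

4.3%

Great circle: σ = 0.8140 rad → d_gc = Rσ = 5187.5 km
Rhumb: Δφ = -0.6458, Δλ = -1.1659, Δψ = -1.3671, q = Δφ/Δψ = 0.4724 → d_rh = R√(Δφ²+q²Δλ²) = 5408.9 km
Excess = (5408.9 − 5187.5) / 5187.5 = 221.4 / 5187.5 = 4.27% ≈ 4.3%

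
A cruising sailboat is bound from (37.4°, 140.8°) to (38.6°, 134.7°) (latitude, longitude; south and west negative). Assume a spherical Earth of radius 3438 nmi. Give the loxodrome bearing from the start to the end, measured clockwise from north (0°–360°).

284.0°

Δψ = ln[tan(π/4+φ₂/2)/tan(π/4+φ₁/2)] = +0.0266
Δλ = -0.1065 rad (taken the short way round)
course = atan2(Δλ, Δψ) = 284.02°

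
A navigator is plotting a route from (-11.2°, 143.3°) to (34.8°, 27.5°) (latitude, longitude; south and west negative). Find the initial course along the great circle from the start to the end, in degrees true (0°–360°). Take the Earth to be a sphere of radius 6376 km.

303.6°

θ = atan2( sin Δλ·cos φ₂ ,  cos φ₁ sin φ₂ − sin φ₁ cos φ₂ cos Δλ )
  = atan2(-0.7393, +0.4904) = 303.56°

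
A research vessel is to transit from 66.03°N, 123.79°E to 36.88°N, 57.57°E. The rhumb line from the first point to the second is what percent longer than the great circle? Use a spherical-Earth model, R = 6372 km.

Great circle: σ = 0.8238 rad → d_gc = Rσ = 5249.4 km
Rhumb: Δφ = -0.5088, Δλ = -1.1558, Δψ = -0.8565, q = Δφ/Δψ = 0.5940 → d_rh = R√(Δφ²+q²Δλ²) = 5444.9 km
Excess = (5444.9 − 5249.4) / 5249.4 = 195.5 / 5249.4 = 3.72% ≈ 3.7%

3.7%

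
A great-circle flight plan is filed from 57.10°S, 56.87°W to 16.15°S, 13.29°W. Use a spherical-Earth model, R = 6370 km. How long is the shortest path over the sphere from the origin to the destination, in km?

cos σ = sin φ₁ sin φ₂ + cos φ₁ cos φ₂ cos Δλ
      = sin(-57.10°)sin(-16.15°) + cos(-57.10°)cos(-16.15°)cos(43.58°) = 0.6115
σ = 52.302° → d = Rσ = 6370·0.91285 = 5815 km

5815 km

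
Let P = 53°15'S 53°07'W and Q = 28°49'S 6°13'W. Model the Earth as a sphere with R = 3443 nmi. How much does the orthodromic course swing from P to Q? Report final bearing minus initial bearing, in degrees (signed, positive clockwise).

At departure: θ₁ = atan2(sin Δλ cos φ₂, cos φ₁ sin φ₂ − sin φ₁ cos φ₂ cos Δλ) = 73.35°
At arrival: θ₂ = atan2(sin Δλ cos φ₁, −cos φ₂ sin φ₁ + sin φ₂ cos φ₁ cos Δλ) = 40.86°
Δθ = θ₂ − θ₁ = -32.5°

-32.5°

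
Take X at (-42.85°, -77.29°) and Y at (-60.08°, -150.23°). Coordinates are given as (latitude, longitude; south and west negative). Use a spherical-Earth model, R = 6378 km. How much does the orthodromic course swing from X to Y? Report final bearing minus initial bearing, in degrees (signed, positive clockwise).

+60.6°

At departure: θ₁ = atan2(sin Δλ cos φ₂, cos φ₁ sin φ₂ − sin φ₁ cos φ₂ cos Δλ) = 221.66°
At arrival: θ₂ = atan2(sin Δλ cos φ₁, −cos φ₂ sin φ₁ + sin φ₂ cos φ₁ cos Δλ) = 282.30°
Δθ = θ₂ − θ₁ = +60.6°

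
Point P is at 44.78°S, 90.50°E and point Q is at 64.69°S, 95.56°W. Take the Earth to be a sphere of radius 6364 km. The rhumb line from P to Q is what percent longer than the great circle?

41.8%

Great circle: σ = 1.2292 rad → d_gc = Rσ = 7822.5 km
Rhumb: Δφ = -0.3475, Δλ = +3.0358, Δψ = -0.6178, q = Δφ/Δψ = 0.5625 → d_rh = R√(Δφ²+q²Δλ²) = 11090.2 km
Excess = (11090.2 − 7822.5) / 7822.5 = 3267.7 / 7822.5 = 41.77% ≈ 41.8%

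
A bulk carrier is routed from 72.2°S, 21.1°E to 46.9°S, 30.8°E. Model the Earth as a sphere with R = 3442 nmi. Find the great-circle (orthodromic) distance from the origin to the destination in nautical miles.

1544 nmi

cos σ = sin φ₁ sin φ₂ + cos φ₁ cos φ₂ cos Δλ
      = sin(-72.20°)sin(-46.90°) + cos(-72.20°)cos(-46.90°)cos(9.70°) = 0.9011
σ = 25.697° → d = Rσ = 3442·0.44850 = 1544 nmi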